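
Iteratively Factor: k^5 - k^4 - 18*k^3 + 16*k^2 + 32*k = (k - 2)*(k^4 + k^3 - 16*k^2 - 16*k) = k*(k - 2)*(k^3 + k^2 - 16*k - 16) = k*(k - 4)*(k - 2)*(k^2 + 5*k + 4) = k*(k - 4)*(k - 2)*(k + 4)*(k + 1)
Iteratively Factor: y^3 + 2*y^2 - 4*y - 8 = (y - 2)*(y^2 + 4*y + 4) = (y - 2)*(y + 2)*(y + 2)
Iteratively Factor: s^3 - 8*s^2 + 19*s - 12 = (s - 1)*(s^2 - 7*s + 12) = (s - 4)*(s - 1)*(s - 3)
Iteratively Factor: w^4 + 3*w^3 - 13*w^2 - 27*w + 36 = (w - 1)*(w^3 + 4*w^2 - 9*w - 36) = (w - 1)*(w + 4)*(w^2 - 9) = (w - 3)*(w - 1)*(w + 4)*(w + 3)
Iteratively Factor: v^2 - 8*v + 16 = (v - 4)*(v - 4)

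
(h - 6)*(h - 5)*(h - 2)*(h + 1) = h^4 - 12*h^3 + 39*h^2 - 8*h - 60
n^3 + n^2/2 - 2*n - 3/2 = (n - 3/2)*(n + 1)^2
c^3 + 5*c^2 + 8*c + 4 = (c + 1)*(c + 2)^2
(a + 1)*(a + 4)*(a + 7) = a^3 + 12*a^2 + 39*a + 28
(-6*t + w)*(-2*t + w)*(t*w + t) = 12*t^3*w + 12*t^3 - 8*t^2*w^2 - 8*t^2*w + t*w^3 + t*w^2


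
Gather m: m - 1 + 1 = m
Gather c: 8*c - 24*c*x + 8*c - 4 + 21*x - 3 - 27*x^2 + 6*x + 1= c*(16 - 24*x) - 27*x^2 + 27*x - 6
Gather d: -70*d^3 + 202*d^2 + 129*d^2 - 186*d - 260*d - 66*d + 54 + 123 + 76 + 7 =-70*d^3 + 331*d^2 - 512*d + 260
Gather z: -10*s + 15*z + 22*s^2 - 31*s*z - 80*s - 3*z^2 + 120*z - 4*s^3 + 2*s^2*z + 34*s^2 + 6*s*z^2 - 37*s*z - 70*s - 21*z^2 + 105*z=-4*s^3 + 56*s^2 - 160*s + z^2*(6*s - 24) + z*(2*s^2 - 68*s + 240)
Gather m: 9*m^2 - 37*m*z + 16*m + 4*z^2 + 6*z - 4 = 9*m^2 + m*(16 - 37*z) + 4*z^2 + 6*z - 4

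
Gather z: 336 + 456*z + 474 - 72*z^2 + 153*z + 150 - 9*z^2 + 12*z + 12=-81*z^2 + 621*z + 972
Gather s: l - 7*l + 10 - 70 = -6*l - 60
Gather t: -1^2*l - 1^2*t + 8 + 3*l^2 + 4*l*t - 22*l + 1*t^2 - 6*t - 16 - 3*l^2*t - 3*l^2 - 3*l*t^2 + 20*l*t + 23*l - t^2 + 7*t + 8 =-3*l*t^2 + t*(-3*l^2 + 24*l)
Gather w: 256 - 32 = 224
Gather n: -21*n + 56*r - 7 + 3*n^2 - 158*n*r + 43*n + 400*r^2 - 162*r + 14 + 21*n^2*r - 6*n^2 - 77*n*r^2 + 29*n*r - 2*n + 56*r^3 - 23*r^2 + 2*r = n^2*(21*r - 3) + n*(-77*r^2 - 129*r + 20) + 56*r^3 + 377*r^2 - 104*r + 7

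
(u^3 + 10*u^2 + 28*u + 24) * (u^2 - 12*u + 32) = u^5 - 2*u^4 - 60*u^3 + 8*u^2 + 608*u + 768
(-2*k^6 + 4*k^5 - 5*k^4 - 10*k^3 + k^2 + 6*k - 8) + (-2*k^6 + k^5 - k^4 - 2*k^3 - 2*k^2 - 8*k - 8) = -4*k^6 + 5*k^5 - 6*k^4 - 12*k^3 - k^2 - 2*k - 16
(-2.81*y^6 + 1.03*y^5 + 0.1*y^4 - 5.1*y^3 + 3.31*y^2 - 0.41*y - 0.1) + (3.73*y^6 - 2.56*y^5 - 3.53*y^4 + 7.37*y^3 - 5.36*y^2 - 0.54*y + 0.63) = 0.92*y^6 - 1.53*y^5 - 3.43*y^4 + 2.27*y^3 - 2.05*y^2 - 0.95*y + 0.53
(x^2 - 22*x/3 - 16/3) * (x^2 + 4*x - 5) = x^4 - 10*x^3/3 - 119*x^2/3 + 46*x/3 + 80/3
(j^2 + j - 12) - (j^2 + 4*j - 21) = 9 - 3*j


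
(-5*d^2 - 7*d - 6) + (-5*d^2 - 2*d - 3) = -10*d^2 - 9*d - 9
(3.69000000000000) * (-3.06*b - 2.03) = -11.2914*b - 7.4907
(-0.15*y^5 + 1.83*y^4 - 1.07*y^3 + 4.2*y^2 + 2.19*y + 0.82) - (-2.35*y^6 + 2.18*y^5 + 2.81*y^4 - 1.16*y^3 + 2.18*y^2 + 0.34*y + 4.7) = 2.35*y^6 - 2.33*y^5 - 0.98*y^4 + 0.0899999999999999*y^3 + 2.02*y^2 + 1.85*y - 3.88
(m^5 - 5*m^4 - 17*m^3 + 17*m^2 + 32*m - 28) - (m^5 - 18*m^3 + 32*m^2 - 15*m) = -5*m^4 + m^3 - 15*m^2 + 47*m - 28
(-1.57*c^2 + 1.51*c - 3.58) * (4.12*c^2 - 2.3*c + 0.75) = -6.4684*c^4 + 9.8322*c^3 - 19.4001*c^2 + 9.3665*c - 2.685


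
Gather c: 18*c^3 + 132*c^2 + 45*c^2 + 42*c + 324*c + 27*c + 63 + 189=18*c^3 + 177*c^2 + 393*c + 252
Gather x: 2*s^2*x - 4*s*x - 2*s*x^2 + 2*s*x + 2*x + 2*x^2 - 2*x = x^2*(2 - 2*s) + x*(2*s^2 - 2*s)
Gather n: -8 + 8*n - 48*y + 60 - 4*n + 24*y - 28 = 4*n - 24*y + 24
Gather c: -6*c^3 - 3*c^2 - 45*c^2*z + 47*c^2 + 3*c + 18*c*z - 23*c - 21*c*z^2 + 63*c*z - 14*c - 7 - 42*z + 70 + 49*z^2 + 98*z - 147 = -6*c^3 + c^2*(44 - 45*z) + c*(-21*z^2 + 81*z - 34) + 49*z^2 + 56*z - 84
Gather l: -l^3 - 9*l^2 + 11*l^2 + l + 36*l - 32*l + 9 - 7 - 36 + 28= -l^3 + 2*l^2 + 5*l - 6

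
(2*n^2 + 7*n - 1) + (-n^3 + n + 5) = -n^3 + 2*n^2 + 8*n + 4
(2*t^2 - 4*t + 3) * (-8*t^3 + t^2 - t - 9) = -16*t^5 + 34*t^4 - 30*t^3 - 11*t^2 + 33*t - 27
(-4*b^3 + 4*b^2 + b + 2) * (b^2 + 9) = -4*b^5 + 4*b^4 - 35*b^3 + 38*b^2 + 9*b + 18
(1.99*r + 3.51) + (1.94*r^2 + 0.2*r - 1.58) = 1.94*r^2 + 2.19*r + 1.93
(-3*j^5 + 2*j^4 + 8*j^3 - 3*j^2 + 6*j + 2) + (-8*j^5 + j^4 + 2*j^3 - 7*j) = -11*j^5 + 3*j^4 + 10*j^3 - 3*j^2 - j + 2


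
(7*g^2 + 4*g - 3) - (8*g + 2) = 7*g^2 - 4*g - 5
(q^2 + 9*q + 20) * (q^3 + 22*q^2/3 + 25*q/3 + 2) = q^5 + 49*q^4/3 + 283*q^3/3 + 671*q^2/3 + 554*q/3 + 40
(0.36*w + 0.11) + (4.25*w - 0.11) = 4.61*w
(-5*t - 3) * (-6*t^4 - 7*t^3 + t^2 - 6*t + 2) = 30*t^5 + 53*t^4 + 16*t^3 + 27*t^2 + 8*t - 6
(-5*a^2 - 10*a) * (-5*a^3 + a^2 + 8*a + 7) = 25*a^5 + 45*a^4 - 50*a^3 - 115*a^2 - 70*a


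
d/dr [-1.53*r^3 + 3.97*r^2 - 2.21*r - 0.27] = -4.59*r^2 + 7.94*r - 2.21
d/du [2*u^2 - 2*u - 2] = 4*u - 2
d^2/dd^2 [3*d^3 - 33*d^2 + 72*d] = 18*d - 66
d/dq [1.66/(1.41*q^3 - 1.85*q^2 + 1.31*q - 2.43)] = (-7.0218*q^2 + 6.142*q - 2.1746)/(1.41*q^3 - 1.85*q^2 + 1.31*q - 2.43)^2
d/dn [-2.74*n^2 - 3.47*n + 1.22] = -5.48*n - 3.47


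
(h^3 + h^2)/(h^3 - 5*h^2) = (h + 1)/(h - 5)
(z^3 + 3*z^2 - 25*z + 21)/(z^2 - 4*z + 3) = z + 7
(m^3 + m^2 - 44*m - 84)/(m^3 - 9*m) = (m^3 + m^2 - 44*m - 84)/(m*(m^2 - 9))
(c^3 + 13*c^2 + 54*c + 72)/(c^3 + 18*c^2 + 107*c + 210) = (c^2 + 7*c + 12)/(c^2 + 12*c + 35)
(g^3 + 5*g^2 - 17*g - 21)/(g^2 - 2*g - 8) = (-g^3 - 5*g^2 + 17*g + 21)/(-g^2 + 2*g + 8)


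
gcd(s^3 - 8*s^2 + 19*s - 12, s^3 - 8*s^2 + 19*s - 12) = s^3 - 8*s^2 + 19*s - 12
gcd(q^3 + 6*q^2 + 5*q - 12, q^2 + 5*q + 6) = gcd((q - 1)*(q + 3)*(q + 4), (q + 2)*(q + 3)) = q + 3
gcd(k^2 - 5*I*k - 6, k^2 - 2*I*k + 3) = k - 3*I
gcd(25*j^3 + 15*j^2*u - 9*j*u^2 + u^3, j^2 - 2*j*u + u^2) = 1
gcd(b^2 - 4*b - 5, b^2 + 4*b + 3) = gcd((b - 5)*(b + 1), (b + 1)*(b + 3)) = b + 1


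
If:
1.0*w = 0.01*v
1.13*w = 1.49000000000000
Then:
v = 131.86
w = 1.32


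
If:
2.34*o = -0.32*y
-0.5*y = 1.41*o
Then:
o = 0.00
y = 0.00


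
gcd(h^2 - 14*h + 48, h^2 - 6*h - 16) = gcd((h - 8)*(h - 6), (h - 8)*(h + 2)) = h - 8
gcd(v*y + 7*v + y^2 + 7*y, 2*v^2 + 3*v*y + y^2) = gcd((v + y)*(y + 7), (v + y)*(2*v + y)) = v + y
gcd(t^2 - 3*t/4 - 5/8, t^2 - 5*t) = 1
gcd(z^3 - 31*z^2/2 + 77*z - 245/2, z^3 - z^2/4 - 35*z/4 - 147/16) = z - 7/2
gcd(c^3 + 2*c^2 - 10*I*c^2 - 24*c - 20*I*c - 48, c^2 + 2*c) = c + 2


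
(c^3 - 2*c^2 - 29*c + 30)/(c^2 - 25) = (c^2 - 7*c + 6)/(c - 5)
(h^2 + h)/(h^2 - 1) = h/(h - 1)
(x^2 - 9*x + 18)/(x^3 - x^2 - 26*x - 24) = (x - 3)/(x^2 + 5*x + 4)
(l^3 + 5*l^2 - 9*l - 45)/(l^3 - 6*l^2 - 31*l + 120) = (l + 3)/(l - 8)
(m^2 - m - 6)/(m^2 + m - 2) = (m - 3)/(m - 1)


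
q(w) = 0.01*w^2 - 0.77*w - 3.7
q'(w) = 0.02*w - 0.77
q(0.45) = -4.04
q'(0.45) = -0.76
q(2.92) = -5.86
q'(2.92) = -0.71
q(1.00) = -4.46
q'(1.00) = -0.75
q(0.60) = -4.16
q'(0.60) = -0.76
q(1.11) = -4.54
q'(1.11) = -0.75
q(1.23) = -4.63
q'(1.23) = -0.75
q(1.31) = -4.69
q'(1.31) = -0.74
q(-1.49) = -2.53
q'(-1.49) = -0.80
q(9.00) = -9.82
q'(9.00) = -0.59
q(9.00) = -9.82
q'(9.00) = -0.59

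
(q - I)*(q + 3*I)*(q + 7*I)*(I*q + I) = I*q^4 - 9*q^3 + I*q^3 - 9*q^2 - 11*I*q^2 - 21*q - 11*I*q - 21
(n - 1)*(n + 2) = n^2 + n - 2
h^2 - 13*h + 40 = (h - 8)*(h - 5)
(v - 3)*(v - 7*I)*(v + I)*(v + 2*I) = v^4 - 3*v^3 - 4*I*v^3 + 19*v^2 + 12*I*v^2 - 57*v + 14*I*v - 42*I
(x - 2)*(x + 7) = x^2 + 5*x - 14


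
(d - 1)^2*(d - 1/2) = d^3 - 5*d^2/2 + 2*d - 1/2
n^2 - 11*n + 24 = (n - 8)*(n - 3)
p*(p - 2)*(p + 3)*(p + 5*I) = p^4 + p^3 + 5*I*p^3 - 6*p^2 + 5*I*p^2 - 30*I*p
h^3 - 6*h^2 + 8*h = h*(h - 4)*(h - 2)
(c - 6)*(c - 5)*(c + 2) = c^3 - 9*c^2 + 8*c + 60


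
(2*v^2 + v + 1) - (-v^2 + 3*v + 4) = 3*v^2 - 2*v - 3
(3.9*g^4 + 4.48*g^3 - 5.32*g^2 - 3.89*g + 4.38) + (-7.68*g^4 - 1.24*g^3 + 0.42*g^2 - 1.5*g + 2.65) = -3.78*g^4 + 3.24*g^3 - 4.9*g^2 - 5.39*g + 7.03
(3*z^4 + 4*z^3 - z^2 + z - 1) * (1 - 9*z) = -27*z^5 - 33*z^4 + 13*z^3 - 10*z^2 + 10*z - 1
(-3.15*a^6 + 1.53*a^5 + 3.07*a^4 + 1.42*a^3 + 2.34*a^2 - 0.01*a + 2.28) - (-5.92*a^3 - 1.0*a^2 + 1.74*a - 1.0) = -3.15*a^6 + 1.53*a^5 + 3.07*a^4 + 7.34*a^3 + 3.34*a^2 - 1.75*a + 3.28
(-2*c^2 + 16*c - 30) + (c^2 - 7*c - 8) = -c^2 + 9*c - 38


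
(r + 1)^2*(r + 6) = r^3 + 8*r^2 + 13*r + 6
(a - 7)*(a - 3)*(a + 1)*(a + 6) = a^4 - 3*a^3 - 43*a^2 + 87*a + 126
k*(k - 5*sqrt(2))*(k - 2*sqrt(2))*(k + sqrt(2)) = k^4 - 6*sqrt(2)*k^3 + 6*k^2 + 20*sqrt(2)*k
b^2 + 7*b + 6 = (b + 1)*(b + 6)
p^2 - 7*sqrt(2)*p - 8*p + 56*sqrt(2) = (p - 8)*(p - 7*sqrt(2))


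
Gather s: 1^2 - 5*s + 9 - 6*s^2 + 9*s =-6*s^2 + 4*s + 10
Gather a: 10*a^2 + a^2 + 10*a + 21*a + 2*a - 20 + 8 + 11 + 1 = 11*a^2 + 33*a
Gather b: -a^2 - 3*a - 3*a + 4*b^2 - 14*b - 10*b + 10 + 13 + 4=-a^2 - 6*a + 4*b^2 - 24*b + 27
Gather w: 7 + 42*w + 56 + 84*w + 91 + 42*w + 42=168*w + 196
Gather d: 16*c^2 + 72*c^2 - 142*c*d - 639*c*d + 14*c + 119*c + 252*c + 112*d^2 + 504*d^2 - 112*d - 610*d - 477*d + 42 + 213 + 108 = 88*c^2 + 385*c + 616*d^2 + d*(-781*c - 1199) + 363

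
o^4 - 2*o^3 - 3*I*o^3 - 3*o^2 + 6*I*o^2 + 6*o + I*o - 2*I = (o - 2)*(o - I)^3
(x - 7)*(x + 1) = x^2 - 6*x - 7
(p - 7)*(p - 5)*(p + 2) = p^3 - 10*p^2 + 11*p + 70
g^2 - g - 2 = (g - 2)*(g + 1)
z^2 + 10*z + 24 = (z + 4)*(z + 6)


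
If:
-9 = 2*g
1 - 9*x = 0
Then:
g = -9/2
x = 1/9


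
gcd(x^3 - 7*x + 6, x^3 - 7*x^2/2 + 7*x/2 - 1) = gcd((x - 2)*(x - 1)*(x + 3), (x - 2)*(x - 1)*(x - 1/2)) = x^2 - 3*x + 2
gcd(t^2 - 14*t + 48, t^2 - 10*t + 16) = t - 8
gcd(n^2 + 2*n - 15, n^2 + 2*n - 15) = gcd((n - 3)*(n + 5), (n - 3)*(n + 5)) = n^2 + 2*n - 15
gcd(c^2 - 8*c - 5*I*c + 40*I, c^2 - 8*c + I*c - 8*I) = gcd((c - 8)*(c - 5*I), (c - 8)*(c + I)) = c - 8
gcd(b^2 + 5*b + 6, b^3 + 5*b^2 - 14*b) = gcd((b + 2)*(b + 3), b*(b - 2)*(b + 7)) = 1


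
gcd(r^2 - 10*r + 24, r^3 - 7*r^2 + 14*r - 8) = r - 4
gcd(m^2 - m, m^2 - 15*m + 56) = 1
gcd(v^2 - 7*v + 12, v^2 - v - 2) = 1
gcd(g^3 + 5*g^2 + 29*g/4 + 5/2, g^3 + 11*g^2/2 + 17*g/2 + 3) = g^2 + 5*g/2 + 1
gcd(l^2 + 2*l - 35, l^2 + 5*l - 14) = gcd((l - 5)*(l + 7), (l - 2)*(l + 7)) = l + 7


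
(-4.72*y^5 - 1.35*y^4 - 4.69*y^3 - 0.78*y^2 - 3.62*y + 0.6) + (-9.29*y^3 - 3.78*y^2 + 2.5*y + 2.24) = -4.72*y^5 - 1.35*y^4 - 13.98*y^3 - 4.56*y^2 - 1.12*y + 2.84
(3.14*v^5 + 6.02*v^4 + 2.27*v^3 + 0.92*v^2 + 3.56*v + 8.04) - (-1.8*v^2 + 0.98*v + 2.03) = 3.14*v^5 + 6.02*v^4 + 2.27*v^3 + 2.72*v^2 + 2.58*v + 6.01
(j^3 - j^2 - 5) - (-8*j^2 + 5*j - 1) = j^3 + 7*j^2 - 5*j - 4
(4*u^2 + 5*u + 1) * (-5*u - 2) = -20*u^3 - 33*u^2 - 15*u - 2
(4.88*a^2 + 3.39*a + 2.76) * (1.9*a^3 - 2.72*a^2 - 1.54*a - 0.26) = 9.272*a^5 - 6.8326*a^4 - 11.492*a^3 - 13.9966*a^2 - 5.1318*a - 0.7176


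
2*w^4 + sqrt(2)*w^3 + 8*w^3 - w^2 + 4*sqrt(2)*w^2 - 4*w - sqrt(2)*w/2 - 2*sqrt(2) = (w + 4)*(w - sqrt(2)/2)*(sqrt(2)*w + 1)^2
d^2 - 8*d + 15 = (d - 5)*(d - 3)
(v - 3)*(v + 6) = v^2 + 3*v - 18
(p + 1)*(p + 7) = p^2 + 8*p + 7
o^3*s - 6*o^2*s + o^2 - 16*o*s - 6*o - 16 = (o - 8)*(o + 2)*(o*s + 1)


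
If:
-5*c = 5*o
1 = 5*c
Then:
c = 1/5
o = -1/5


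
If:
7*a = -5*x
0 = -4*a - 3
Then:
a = -3/4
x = 21/20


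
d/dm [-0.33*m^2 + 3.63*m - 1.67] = 3.63 - 0.66*m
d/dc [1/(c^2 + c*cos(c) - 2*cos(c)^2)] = (c*sin(c) - 2*c - 2*sin(2*c) - cos(c))/((c - cos(c))^2*(c + 2*cos(c))^2)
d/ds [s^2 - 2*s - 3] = 2*s - 2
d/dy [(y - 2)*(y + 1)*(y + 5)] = 3*y^2 + 8*y - 7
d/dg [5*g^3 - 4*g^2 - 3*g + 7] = 15*g^2 - 8*g - 3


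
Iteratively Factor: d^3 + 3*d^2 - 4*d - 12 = (d - 2)*(d^2 + 5*d + 6) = (d - 2)*(d + 2)*(d + 3)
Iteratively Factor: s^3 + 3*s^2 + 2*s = (s + 1)*(s^2 + 2*s) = s*(s + 1)*(s + 2)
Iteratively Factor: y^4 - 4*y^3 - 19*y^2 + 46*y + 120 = (y - 5)*(y^3 + y^2 - 14*y - 24) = (y - 5)*(y + 3)*(y^2 - 2*y - 8) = (y - 5)*(y + 2)*(y + 3)*(y - 4)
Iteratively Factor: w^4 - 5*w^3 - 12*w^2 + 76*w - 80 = (w - 5)*(w^3 - 12*w + 16) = (w - 5)*(w + 4)*(w^2 - 4*w + 4) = (w - 5)*(w - 2)*(w + 4)*(w - 2)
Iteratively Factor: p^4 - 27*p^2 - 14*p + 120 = (p - 5)*(p^3 + 5*p^2 - 2*p - 24) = (p - 5)*(p + 4)*(p^2 + p - 6) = (p - 5)*(p - 2)*(p + 4)*(p + 3)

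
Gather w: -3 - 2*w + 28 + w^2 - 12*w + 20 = w^2 - 14*w + 45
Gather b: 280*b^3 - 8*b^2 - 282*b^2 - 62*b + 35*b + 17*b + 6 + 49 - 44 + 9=280*b^3 - 290*b^2 - 10*b + 20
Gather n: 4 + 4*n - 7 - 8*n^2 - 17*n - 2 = -8*n^2 - 13*n - 5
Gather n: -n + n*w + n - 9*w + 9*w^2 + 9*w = n*w + 9*w^2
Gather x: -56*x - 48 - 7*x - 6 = -63*x - 54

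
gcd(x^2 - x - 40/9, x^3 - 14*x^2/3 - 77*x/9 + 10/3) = x + 5/3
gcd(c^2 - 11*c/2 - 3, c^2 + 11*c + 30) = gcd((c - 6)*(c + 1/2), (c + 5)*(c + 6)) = 1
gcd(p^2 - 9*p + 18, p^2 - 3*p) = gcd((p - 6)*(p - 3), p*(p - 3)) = p - 3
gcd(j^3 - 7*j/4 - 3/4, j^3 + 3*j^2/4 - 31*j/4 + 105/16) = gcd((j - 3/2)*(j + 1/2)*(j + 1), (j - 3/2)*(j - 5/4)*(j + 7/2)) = j - 3/2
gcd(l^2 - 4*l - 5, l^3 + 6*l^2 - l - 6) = l + 1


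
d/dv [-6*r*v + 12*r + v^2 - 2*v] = -6*r + 2*v - 2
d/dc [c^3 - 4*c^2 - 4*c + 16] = 3*c^2 - 8*c - 4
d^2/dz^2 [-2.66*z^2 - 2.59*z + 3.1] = -5.32000000000000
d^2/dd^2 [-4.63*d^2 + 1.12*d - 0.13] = -9.26000000000000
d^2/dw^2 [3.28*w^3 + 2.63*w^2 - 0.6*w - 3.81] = 19.68*w + 5.26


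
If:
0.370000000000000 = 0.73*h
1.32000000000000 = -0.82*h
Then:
No Solution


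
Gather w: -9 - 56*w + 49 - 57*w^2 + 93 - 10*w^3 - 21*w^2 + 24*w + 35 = -10*w^3 - 78*w^2 - 32*w + 168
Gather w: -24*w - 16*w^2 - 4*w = -16*w^2 - 28*w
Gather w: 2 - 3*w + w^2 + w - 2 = w^2 - 2*w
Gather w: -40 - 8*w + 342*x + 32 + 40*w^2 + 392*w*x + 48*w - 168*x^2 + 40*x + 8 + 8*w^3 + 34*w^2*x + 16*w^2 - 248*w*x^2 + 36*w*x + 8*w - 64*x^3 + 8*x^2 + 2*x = 8*w^3 + w^2*(34*x + 56) + w*(-248*x^2 + 428*x + 48) - 64*x^3 - 160*x^2 + 384*x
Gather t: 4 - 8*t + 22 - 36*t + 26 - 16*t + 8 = 60 - 60*t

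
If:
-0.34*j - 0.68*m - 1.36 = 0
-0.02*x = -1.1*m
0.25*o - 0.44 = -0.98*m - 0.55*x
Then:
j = -0.0363636363636364*x - 4.0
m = 0.0181818181818182*x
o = 1.76 - 2.27127272727273*x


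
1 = 1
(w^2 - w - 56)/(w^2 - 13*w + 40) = (w + 7)/(w - 5)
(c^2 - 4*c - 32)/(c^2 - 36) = (c^2 - 4*c - 32)/(c^2 - 36)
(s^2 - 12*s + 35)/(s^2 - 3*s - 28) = (s - 5)/(s + 4)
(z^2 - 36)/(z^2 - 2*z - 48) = (z - 6)/(z - 8)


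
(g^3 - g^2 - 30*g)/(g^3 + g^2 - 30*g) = (g^2 - g - 30)/(g^2 + g - 30)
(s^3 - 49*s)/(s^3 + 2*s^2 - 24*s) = (s^2 - 49)/(s^2 + 2*s - 24)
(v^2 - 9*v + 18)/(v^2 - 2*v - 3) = (v - 6)/(v + 1)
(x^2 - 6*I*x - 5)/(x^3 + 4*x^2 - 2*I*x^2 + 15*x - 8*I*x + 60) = (x - I)/(x^2 + x*(4 + 3*I) + 12*I)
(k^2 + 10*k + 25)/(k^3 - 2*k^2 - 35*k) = (k + 5)/(k*(k - 7))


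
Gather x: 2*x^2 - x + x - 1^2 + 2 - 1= 2*x^2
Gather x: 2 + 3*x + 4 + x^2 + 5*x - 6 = x^2 + 8*x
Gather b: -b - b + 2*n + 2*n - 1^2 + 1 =-2*b + 4*n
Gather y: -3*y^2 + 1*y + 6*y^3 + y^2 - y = 6*y^3 - 2*y^2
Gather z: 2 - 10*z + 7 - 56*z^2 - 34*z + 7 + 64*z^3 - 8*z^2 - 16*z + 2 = 64*z^3 - 64*z^2 - 60*z + 18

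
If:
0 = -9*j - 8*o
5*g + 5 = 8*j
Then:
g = -64*o/45 - 1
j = -8*o/9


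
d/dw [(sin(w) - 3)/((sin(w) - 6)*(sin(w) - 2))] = (6*sin(w) + cos(w)^2 - 13)*cos(w)/((sin(w) - 6)^2*(sin(w) - 2)^2)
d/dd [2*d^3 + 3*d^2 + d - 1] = 6*d^2 + 6*d + 1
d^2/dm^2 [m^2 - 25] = 2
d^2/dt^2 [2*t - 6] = 0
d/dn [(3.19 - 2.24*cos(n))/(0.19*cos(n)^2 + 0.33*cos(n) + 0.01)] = 9.18273645546373*(-0.4256*cos(n)^2 + 1.2122*cos(n) + 1.0751)*sin(n)/(-0.575757575757576*sin(n)^2 + 1.0*cos(n) + 0.606060606060606)^2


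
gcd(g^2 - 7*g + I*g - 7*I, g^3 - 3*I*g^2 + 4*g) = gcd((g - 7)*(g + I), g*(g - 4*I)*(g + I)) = g + I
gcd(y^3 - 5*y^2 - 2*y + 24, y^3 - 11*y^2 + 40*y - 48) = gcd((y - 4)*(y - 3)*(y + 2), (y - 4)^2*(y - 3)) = y^2 - 7*y + 12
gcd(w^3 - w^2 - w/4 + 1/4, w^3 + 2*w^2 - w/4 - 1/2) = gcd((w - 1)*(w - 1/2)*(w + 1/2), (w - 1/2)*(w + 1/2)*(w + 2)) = w^2 - 1/4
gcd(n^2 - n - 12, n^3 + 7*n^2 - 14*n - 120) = n - 4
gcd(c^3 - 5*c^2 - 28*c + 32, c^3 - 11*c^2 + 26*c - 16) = c^2 - 9*c + 8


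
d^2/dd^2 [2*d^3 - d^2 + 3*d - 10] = 12*d - 2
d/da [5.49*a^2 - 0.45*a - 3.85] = 10.98*a - 0.45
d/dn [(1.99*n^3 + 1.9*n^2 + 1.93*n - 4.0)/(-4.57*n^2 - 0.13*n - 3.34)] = (-9.0943*n^4 - 0.517399999999999*n^3 - 11.3667*n^2 - 49.252*n - 6.9662)/(20.8849*n^4 + 1.1882*n^3 + 30.5445*n^2 + 0.8684*n + 11.1556)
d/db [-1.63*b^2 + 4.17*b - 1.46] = 4.17 - 3.26*b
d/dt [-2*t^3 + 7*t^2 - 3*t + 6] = -6*t^2 + 14*t - 3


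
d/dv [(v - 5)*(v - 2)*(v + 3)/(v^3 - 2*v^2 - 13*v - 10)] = 2*(v^2 + 8*v + 10)/(v^4 + 6*v^3 + 13*v^2 + 12*v + 4)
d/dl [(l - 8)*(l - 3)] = 2*l - 11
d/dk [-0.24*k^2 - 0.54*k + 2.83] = -0.48*k - 0.54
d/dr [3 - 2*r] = -2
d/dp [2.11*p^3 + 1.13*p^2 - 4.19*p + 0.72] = 6.33*p^2 + 2.26*p - 4.19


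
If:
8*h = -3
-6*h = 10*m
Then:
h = -3/8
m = 9/40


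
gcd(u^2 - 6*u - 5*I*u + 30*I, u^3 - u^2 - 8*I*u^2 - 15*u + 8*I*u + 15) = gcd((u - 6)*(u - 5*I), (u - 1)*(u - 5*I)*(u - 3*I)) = u - 5*I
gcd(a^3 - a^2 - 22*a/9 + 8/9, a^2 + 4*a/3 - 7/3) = 1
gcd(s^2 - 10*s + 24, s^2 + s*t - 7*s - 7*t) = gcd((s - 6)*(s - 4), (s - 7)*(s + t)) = 1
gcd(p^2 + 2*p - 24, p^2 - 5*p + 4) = p - 4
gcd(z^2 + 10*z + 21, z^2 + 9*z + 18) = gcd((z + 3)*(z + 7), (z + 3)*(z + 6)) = z + 3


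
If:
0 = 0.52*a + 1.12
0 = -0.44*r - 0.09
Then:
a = -2.15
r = -0.20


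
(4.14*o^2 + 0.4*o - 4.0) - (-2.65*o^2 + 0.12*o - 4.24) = 6.79*o^2 + 0.28*o + 0.24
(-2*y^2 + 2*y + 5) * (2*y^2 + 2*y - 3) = -4*y^4 + 20*y^2 + 4*y - 15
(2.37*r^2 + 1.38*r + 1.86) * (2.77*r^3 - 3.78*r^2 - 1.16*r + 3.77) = 6.5649*r^5 - 5.136*r^4 - 2.8134*r^3 + 0.3033*r^2 + 3.045*r + 7.0122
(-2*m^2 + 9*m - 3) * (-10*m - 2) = 20*m^3 - 86*m^2 + 12*m + 6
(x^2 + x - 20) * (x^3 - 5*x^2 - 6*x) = x^5 - 4*x^4 - 31*x^3 + 94*x^2 + 120*x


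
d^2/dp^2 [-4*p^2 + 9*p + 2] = -8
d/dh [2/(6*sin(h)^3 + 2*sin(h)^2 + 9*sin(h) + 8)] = 2*(-4*sin(h) + 9*cos(2*h) - 18)*cos(h)/(6*sin(h)^3 + 2*sin(h)^2 + 9*sin(h) + 8)^2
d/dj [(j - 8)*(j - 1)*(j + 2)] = 3*j^2 - 14*j - 10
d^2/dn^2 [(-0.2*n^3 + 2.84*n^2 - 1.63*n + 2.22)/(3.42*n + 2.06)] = (-4.67856*n^3 - 8.45424000000003*n^2 - 5.09232*n + 99.003016)/(40.001688*n^3 + 72.283752*n^2 + 43.539336*n + 8.741816)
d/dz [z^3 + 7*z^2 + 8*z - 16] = 3*z^2 + 14*z + 8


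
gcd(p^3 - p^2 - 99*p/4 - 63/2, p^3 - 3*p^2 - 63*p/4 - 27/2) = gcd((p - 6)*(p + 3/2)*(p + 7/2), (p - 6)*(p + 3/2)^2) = p^2 - 9*p/2 - 9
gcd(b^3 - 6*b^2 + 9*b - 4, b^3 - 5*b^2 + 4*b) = b^2 - 5*b + 4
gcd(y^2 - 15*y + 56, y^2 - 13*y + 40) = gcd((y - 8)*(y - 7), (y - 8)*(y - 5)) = y - 8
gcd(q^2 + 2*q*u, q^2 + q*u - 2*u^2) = q + 2*u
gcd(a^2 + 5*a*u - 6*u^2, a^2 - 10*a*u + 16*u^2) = 1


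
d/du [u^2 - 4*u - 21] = 2*u - 4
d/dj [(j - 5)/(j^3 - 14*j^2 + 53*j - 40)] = (9 - 2*j)/(j^4 - 18*j^3 + 97*j^2 - 144*j + 64)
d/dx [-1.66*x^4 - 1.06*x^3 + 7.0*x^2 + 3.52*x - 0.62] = -6.64*x^3 - 3.18*x^2 + 14.0*x + 3.52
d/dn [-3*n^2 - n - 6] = -6*n - 1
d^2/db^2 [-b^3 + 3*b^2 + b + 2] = 6 - 6*b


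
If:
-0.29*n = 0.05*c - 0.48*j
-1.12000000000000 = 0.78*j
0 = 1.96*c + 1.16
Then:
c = -0.59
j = -1.44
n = -2.27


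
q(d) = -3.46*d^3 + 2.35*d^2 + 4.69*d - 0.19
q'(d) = -10.38*d^2 + 4.7*d + 4.69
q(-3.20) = 122.24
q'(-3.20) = -116.64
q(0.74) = 3.17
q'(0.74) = 2.48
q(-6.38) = 964.08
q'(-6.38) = -447.81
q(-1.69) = 15.30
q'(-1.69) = -32.90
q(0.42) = 1.94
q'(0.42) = 4.83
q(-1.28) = 4.91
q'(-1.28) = -18.33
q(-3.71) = 191.44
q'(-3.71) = -155.62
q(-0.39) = -1.46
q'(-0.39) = 1.28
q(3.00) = -58.39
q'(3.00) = -74.63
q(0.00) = -0.19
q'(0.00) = 4.69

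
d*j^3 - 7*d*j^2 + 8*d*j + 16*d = (j - 4)^2*(d*j + d)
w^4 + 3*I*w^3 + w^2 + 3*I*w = w*(w - I)*(w + I)*(w + 3*I)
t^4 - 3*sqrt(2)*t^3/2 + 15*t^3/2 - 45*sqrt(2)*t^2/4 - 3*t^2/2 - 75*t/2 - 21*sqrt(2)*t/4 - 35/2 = (t + 1/2)*(t + 7)*(t - 5*sqrt(2)/2)*(t + sqrt(2))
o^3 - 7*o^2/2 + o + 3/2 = (o - 3)*(o - 1)*(o + 1/2)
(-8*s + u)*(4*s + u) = -32*s^2 - 4*s*u + u^2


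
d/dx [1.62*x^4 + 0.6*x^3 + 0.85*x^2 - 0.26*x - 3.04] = 6.48*x^3 + 1.8*x^2 + 1.7*x - 0.26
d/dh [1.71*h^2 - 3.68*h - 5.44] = 3.42*h - 3.68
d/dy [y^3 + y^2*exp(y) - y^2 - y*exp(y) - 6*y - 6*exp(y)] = y^2*exp(y) + 3*y^2 + y*exp(y) - 2*y - 7*exp(y) - 6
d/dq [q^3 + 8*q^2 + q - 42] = 3*q^2 + 16*q + 1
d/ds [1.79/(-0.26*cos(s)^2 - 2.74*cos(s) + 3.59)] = -(0.9308*cos(s) + 4.9046)*sin(s)/(0.26*cos(s)^2 + 2.74*cos(s) - 3.59)^2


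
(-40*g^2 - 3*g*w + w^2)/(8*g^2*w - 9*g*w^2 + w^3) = (5*g + w)/(w*(-g + w))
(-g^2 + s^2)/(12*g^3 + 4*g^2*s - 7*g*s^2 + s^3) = (-g + s)/(12*g^2 - 8*g*s + s^2)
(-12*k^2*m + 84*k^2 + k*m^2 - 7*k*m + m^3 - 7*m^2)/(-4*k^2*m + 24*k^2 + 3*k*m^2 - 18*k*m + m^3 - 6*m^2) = (3*k*m - 21*k - m^2 + 7*m)/(k*m - 6*k - m^2 + 6*m)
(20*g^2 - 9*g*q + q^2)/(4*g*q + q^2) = (20*g^2 - 9*g*q + q^2)/(q*(4*g + q))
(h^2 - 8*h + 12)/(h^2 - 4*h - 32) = (-h^2 + 8*h - 12)/(-h^2 + 4*h + 32)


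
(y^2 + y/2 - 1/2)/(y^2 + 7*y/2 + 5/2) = (2*y - 1)/(2*y + 5)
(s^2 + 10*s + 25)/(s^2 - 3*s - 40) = (s + 5)/(s - 8)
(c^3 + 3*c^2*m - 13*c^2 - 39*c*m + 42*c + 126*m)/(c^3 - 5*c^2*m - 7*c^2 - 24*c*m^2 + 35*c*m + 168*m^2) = (c - 6)/(c - 8*m)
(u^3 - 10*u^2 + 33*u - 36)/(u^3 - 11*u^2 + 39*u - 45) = (u - 4)/(u - 5)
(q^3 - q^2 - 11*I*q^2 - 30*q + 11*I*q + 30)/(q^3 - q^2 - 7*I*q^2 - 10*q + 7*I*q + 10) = (q - 6*I)/(q - 2*I)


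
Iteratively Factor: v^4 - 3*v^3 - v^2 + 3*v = (v - 3)*(v^3 - v) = (v - 3)*(v - 1)*(v^2 + v) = (v - 3)*(v - 1)*(v + 1)*(v)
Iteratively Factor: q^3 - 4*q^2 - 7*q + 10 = (q - 5)*(q^2 + q - 2) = (q - 5)*(q - 1)*(q + 2)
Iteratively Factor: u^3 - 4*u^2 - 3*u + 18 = (u + 2)*(u^2 - 6*u + 9) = (u - 3)*(u + 2)*(u - 3)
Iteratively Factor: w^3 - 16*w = (w - 4)*(w^2 + 4*w) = w*(w - 4)*(w + 4)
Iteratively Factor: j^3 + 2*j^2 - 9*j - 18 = (j + 3)*(j^2 - j - 6) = (j + 2)*(j + 3)*(j - 3)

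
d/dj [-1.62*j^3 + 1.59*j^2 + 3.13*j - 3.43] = -4.86*j^2 + 3.18*j + 3.13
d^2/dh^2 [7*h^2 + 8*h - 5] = 14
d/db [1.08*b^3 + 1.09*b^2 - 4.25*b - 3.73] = 3.24*b^2 + 2.18*b - 4.25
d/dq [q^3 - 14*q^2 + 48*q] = 3*q^2 - 28*q + 48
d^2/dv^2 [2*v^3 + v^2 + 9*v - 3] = 12*v + 2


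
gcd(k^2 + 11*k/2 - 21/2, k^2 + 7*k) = k + 7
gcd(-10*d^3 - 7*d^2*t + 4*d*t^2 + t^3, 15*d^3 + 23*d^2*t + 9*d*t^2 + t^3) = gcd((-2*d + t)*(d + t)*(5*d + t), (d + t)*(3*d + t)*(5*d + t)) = 5*d^2 + 6*d*t + t^2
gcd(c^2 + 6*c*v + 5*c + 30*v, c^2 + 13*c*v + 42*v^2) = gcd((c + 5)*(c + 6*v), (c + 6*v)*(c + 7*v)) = c + 6*v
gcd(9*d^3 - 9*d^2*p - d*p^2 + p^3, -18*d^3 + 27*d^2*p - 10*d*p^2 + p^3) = 3*d^2 - 4*d*p + p^2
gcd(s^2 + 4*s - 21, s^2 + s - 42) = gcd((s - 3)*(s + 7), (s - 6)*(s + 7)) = s + 7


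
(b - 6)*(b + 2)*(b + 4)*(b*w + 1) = b^4*w + b^3 - 28*b^2*w - 48*b*w - 28*b - 48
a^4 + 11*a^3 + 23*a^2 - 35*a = a*(a - 1)*(a + 5)*(a + 7)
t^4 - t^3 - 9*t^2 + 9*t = t*(t - 3)*(t - 1)*(t + 3)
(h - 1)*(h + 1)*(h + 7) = h^3 + 7*h^2 - h - 7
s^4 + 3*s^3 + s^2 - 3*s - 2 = (s - 1)*(s + 1)^2*(s + 2)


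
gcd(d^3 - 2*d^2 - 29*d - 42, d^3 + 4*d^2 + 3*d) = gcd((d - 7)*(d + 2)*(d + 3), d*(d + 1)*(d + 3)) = d + 3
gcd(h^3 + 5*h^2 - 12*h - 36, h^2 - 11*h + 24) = h - 3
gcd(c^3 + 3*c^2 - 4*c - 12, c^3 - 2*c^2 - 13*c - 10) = c + 2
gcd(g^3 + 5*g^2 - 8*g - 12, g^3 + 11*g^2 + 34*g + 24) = g^2 + 7*g + 6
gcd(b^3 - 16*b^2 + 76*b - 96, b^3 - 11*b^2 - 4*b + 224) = b - 8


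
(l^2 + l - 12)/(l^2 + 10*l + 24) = (l - 3)/(l + 6)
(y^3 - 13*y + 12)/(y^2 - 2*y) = (y^3 - 13*y + 12)/(y*(y - 2))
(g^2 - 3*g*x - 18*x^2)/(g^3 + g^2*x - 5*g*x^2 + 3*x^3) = (g - 6*x)/(g^2 - 2*g*x + x^2)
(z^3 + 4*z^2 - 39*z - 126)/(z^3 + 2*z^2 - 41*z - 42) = (z + 3)/(z + 1)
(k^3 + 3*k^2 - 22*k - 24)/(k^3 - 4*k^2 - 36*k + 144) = (k + 1)/(k - 6)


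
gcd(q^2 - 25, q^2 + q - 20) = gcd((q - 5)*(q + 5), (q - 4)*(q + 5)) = q + 5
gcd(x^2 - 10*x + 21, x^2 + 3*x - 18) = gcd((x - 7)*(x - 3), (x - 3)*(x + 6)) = x - 3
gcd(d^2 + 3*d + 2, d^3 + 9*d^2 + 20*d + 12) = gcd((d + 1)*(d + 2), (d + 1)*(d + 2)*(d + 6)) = d^2 + 3*d + 2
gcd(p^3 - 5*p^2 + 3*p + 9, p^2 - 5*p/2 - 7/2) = p + 1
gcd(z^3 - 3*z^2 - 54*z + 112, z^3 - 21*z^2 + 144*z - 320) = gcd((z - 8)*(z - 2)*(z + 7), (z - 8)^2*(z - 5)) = z - 8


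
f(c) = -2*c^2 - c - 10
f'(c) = -4*c - 1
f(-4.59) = -47.55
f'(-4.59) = 17.36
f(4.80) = -60.88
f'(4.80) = -20.20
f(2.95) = -30.36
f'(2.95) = -12.80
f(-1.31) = -12.12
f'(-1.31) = 4.24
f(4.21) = -49.66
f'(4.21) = -17.84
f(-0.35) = -9.90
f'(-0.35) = 0.40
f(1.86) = -18.78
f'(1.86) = -8.44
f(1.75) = -17.88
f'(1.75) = -8.00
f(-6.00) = -76.00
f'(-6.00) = 23.00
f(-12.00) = -286.00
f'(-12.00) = 47.00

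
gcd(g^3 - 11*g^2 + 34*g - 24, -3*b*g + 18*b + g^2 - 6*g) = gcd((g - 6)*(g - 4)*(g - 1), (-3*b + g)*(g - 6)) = g - 6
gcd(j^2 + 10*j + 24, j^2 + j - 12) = j + 4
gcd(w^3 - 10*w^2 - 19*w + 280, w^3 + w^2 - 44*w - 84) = w - 7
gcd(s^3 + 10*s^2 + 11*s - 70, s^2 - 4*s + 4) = s - 2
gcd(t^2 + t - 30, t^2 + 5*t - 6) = t + 6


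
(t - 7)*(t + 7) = t^2 - 49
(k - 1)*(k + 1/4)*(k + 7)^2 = k^4 + 53*k^3/4 + 153*k^2/4 - 161*k/4 - 49/4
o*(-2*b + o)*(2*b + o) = -4*b^2*o + o^3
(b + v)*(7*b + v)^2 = 49*b^3 + 63*b^2*v + 15*b*v^2 + v^3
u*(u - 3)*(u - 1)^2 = u^4 - 5*u^3 + 7*u^2 - 3*u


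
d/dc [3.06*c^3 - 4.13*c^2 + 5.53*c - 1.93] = 9.18*c^2 - 8.26*c + 5.53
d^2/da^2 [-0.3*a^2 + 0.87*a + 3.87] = -0.600000000000000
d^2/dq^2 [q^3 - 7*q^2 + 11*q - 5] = 6*q - 14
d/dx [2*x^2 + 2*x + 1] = 4*x + 2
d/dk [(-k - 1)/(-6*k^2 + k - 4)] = (6*k^2 - k - (k + 1)*(12*k - 1) + 4)/(6*k^2 - k + 4)^2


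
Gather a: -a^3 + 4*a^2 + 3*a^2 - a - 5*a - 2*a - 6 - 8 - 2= -a^3 + 7*a^2 - 8*a - 16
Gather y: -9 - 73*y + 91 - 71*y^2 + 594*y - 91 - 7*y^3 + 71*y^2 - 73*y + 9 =-7*y^3 + 448*y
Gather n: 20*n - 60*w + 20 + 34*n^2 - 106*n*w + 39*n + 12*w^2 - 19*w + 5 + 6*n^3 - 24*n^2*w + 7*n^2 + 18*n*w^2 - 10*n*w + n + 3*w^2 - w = 6*n^3 + n^2*(41 - 24*w) + n*(18*w^2 - 116*w + 60) + 15*w^2 - 80*w + 25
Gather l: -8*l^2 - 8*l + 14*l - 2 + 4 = -8*l^2 + 6*l + 2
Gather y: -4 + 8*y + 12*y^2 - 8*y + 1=12*y^2 - 3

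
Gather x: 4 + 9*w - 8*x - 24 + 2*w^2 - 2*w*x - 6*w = 2*w^2 + 3*w + x*(-2*w - 8) - 20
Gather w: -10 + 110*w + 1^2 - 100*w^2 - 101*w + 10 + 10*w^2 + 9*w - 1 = -90*w^2 + 18*w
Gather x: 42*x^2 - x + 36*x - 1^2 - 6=42*x^2 + 35*x - 7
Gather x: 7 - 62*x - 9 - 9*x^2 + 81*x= -9*x^2 + 19*x - 2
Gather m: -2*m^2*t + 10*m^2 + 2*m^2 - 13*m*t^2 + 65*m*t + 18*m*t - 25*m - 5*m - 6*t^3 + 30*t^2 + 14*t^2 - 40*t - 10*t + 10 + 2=m^2*(12 - 2*t) + m*(-13*t^2 + 83*t - 30) - 6*t^3 + 44*t^2 - 50*t + 12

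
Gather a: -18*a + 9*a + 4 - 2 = 2 - 9*a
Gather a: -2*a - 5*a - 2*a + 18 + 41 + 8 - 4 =63 - 9*a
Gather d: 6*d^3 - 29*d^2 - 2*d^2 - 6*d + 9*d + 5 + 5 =6*d^3 - 31*d^2 + 3*d + 10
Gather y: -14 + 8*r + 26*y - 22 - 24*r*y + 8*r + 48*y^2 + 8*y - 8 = 16*r + 48*y^2 + y*(34 - 24*r) - 44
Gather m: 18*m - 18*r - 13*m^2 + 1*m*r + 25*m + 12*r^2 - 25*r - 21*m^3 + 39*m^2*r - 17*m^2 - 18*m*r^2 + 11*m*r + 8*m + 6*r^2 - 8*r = -21*m^3 + m^2*(39*r - 30) + m*(-18*r^2 + 12*r + 51) + 18*r^2 - 51*r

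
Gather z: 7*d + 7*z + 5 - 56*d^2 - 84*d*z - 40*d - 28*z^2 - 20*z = -56*d^2 - 33*d - 28*z^2 + z*(-84*d - 13) + 5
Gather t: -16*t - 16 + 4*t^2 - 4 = 4*t^2 - 16*t - 20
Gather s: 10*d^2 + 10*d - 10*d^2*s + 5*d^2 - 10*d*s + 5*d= 15*d^2 + 15*d + s*(-10*d^2 - 10*d)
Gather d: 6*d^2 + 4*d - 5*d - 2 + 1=6*d^2 - d - 1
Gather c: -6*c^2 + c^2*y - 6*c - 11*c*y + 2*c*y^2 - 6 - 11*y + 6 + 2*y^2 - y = c^2*(y - 6) + c*(2*y^2 - 11*y - 6) + 2*y^2 - 12*y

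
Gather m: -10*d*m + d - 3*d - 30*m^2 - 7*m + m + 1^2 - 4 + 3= -2*d - 30*m^2 + m*(-10*d - 6)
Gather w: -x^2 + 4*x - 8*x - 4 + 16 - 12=-x^2 - 4*x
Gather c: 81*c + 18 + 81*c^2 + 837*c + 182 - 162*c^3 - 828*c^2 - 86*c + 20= -162*c^3 - 747*c^2 + 832*c + 220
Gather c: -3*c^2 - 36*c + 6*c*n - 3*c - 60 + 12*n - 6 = -3*c^2 + c*(6*n - 39) + 12*n - 66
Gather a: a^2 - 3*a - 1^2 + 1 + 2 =a^2 - 3*a + 2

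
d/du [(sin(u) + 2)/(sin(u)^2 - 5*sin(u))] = (-cos(u) - 4/tan(u) + 10*cos(u)/sin(u)^2)/(sin(u) - 5)^2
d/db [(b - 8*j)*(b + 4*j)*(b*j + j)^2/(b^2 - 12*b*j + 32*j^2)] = 2*j^2*(b^3 - 4*b^2*j + b^2 - 16*b*j^2 - 8*b*j - 16*j^2 - 4*j)/(b^2 - 8*b*j + 16*j^2)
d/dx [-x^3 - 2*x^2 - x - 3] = -3*x^2 - 4*x - 1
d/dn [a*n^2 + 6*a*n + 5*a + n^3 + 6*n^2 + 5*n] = 2*a*n + 6*a + 3*n^2 + 12*n + 5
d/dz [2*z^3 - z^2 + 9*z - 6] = 6*z^2 - 2*z + 9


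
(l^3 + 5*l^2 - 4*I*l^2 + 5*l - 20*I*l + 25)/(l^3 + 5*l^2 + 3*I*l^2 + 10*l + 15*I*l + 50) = (l^2 - 4*I*l + 5)/(l^2 + 3*I*l + 10)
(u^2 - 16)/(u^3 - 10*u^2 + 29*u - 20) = (u + 4)/(u^2 - 6*u + 5)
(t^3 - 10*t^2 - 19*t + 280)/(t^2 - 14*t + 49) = (t^2 - 3*t - 40)/(t - 7)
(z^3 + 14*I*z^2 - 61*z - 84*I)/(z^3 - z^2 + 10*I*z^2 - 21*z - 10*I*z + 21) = (z + 4*I)/(z - 1)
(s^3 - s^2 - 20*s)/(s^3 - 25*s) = (s + 4)/(s + 5)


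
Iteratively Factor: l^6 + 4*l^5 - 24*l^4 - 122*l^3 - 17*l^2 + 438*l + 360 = (l + 1)*(l^5 + 3*l^4 - 27*l^3 - 95*l^2 + 78*l + 360) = (l - 5)*(l + 1)*(l^4 + 8*l^3 + 13*l^2 - 30*l - 72) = (l - 5)*(l + 1)*(l + 4)*(l^3 + 4*l^2 - 3*l - 18) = (l - 5)*(l + 1)*(l + 3)*(l + 4)*(l^2 + l - 6) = (l - 5)*(l - 2)*(l + 1)*(l + 3)*(l + 4)*(l + 3)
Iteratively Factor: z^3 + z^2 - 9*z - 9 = (z + 3)*(z^2 - 2*z - 3) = (z - 3)*(z + 3)*(z + 1)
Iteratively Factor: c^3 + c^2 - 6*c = (c - 2)*(c^2 + 3*c) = c*(c - 2)*(c + 3)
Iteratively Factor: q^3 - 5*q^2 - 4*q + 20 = (q + 2)*(q^2 - 7*q + 10) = (q - 2)*(q + 2)*(q - 5)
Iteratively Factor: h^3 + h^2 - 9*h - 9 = (h + 3)*(h^2 - 2*h - 3) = (h + 1)*(h + 3)*(h - 3)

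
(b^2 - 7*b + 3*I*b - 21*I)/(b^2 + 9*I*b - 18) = (b - 7)/(b + 6*I)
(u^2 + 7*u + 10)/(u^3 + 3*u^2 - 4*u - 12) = (u + 5)/(u^2 + u - 6)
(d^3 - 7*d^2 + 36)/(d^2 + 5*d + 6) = (d^2 - 9*d + 18)/(d + 3)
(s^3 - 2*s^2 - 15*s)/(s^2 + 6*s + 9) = s*(s - 5)/(s + 3)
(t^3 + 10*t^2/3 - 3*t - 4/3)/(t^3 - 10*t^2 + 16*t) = (3*t^3 + 10*t^2 - 9*t - 4)/(3*t*(t^2 - 10*t + 16))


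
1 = 1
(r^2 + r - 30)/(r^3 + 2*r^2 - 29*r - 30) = 1/(r + 1)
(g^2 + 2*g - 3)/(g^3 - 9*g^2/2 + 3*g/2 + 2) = 2*(g + 3)/(2*g^2 - 7*g - 4)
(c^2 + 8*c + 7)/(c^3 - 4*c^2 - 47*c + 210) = (c + 1)/(c^2 - 11*c + 30)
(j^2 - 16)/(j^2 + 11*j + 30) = (j^2 - 16)/(j^2 + 11*j + 30)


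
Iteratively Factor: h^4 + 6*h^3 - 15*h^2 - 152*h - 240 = (h - 5)*(h^3 + 11*h^2 + 40*h + 48) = (h - 5)*(h + 4)*(h^2 + 7*h + 12) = (h - 5)*(h + 4)^2*(h + 3)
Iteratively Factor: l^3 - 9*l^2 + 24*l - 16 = (l - 4)*(l^2 - 5*l + 4) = (l - 4)^2*(l - 1)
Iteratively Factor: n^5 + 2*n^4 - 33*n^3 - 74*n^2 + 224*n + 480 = (n + 4)*(n^4 - 2*n^3 - 25*n^2 + 26*n + 120) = (n - 3)*(n + 4)*(n^3 + n^2 - 22*n - 40) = (n - 3)*(n + 2)*(n + 4)*(n^2 - n - 20) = (n - 5)*(n - 3)*(n + 2)*(n + 4)*(n + 4)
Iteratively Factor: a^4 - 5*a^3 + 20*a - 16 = (a - 1)*(a^3 - 4*a^2 - 4*a + 16) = (a - 4)*(a - 1)*(a^2 - 4) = (a - 4)*(a - 1)*(a + 2)*(a - 2)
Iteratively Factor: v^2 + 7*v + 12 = (v + 3)*(v + 4)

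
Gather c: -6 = -6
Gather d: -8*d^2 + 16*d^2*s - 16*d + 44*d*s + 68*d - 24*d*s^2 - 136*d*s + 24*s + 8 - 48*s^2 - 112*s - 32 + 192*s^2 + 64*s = d^2*(16*s - 8) + d*(-24*s^2 - 92*s + 52) + 144*s^2 - 24*s - 24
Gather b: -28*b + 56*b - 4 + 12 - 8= 28*b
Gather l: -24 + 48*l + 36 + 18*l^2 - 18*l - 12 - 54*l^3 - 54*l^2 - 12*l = -54*l^3 - 36*l^2 + 18*l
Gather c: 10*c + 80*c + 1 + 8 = 90*c + 9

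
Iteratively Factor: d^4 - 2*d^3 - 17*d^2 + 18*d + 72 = (d - 4)*(d^3 + 2*d^2 - 9*d - 18) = (d - 4)*(d - 3)*(d^2 + 5*d + 6) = (d - 4)*(d - 3)*(d + 3)*(d + 2)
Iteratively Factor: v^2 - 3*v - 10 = (v - 5)*(v + 2)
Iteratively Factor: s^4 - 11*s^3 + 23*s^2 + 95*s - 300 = (s + 3)*(s^3 - 14*s^2 + 65*s - 100) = (s - 5)*(s + 3)*(s^2 - 9*s + 20) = (s - 5)*(s - 4)*(s + 3)*(s - 5)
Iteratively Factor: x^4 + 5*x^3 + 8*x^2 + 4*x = (x)*(x^3 + 5*x^2 + 8*x + 4) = x*(x + 1)*(x^2 + 4*x + 4) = x*(x + 1)*(x + 2)*(x + 2)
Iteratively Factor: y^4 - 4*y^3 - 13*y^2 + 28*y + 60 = (y + 2)*(y^3 - 6*y^2 - y + 30) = (y - 3)*(y + 2)*(y^2 - 3*y - 10) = (y - 5)*(y - 3)*(y + 2)*(y + 2)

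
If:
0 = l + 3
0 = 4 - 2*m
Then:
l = -3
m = 2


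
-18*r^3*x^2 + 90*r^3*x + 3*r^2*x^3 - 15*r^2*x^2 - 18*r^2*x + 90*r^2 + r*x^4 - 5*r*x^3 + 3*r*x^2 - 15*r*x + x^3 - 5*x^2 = (-3*r + x)*(6*r + x)*(x - 5)*(r*x + 1)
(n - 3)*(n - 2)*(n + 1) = n^3 - 4*n^2 + n + 6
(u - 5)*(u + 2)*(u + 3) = u^3 - 19*u - 30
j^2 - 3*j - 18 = (j - 6)*(j + 3)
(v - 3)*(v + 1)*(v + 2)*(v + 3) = v^4 + 3*v^3 - 7*v^2 - 27*v - 18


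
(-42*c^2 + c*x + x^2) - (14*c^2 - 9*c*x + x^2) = -56*c^2 + 10*c*x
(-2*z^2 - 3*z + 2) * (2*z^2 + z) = -4*z^4 - 8*z^3 + z^2 + 2*z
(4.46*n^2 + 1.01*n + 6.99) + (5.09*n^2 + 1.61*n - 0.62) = 9.55*n^2 + 2.62*n + 6.37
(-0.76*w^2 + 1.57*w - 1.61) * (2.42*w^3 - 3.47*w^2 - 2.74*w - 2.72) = -1.8392*w^5 + 6.4366*w^4 - 7.2617*w^3 + 3.3521*w^2 + 0.141*w + 4.3792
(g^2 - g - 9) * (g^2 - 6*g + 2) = g^4 - 7*g^3 - g^2 + 52*g - 18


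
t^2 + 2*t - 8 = (t - 2)*(t + 4)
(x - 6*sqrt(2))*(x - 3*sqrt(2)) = x^2 - 9*sqrt(2)*x + 36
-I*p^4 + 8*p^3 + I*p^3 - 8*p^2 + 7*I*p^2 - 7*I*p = p*(p + I)*(p + 7*I)*(-I*p + I)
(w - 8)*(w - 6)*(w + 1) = w^3 - 13*w^2 + 34*w + 48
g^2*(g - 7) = g^3 - 7*g^2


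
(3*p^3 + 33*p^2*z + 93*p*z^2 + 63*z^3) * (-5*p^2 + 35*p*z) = -15*p^5 - 60*p^4*z + 690*p^3*z^2 + 2940*p^2*z^3 + 2205*p*z^4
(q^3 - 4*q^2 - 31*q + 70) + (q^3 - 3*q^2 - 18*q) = 2*q^3 - 7*q^2 - 49*q + 70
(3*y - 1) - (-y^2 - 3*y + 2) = y^2 + 6*y - 3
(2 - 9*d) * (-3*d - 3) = 27*d^2 + 21*d - 6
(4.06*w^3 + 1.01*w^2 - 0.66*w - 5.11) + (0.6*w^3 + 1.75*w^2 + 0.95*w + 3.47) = 4.66*w^3 + 2.76*w^2 + 0.29*w - 1.64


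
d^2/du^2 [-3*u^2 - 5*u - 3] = -6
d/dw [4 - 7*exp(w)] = -7*exp(w)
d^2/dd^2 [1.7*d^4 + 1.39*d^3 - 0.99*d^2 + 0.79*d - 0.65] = 20.4*d^2 + 8.34*d - 1.98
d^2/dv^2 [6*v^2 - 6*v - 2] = 12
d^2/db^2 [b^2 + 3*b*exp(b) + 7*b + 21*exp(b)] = 3*b*exp(b) + 27*exp(b) + 2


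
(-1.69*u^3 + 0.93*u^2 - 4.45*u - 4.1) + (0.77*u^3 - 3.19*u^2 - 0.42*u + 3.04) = -0.92*u^3 - 2.26*u^2 - 4.87*u - 1.06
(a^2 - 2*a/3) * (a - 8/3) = a^3 - 10*a^2/3 + 16*a/9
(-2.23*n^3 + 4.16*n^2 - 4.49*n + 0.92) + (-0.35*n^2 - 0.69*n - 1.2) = -2.23*n^3 + 3.81*n^2 - 5.18*n - 0.28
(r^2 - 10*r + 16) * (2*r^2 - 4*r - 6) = 2*r^4 - 24*r^3 + 66*r^2 - 4*r - 96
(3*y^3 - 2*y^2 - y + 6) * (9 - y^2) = -3*y^5 + 2*y^4 + 28*y^3 - 24*y^2 - 9*y + 54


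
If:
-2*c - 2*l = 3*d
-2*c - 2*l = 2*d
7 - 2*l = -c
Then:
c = -7/3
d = 0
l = 7/3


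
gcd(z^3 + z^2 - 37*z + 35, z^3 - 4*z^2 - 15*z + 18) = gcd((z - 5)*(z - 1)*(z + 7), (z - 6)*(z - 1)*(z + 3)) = z - 1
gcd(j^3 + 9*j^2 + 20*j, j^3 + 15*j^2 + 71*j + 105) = j + 5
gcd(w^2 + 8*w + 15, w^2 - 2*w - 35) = w + 5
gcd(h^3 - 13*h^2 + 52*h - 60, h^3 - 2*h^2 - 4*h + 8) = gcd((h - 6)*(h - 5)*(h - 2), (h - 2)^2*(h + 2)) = h - 2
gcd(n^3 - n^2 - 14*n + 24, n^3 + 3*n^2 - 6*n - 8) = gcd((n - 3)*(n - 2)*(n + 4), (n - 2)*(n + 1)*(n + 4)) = n^2 + 2*n - 8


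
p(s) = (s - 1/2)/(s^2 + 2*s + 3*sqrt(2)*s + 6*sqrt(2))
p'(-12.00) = -0.02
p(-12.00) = -0.16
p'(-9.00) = -0.07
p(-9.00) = -0.29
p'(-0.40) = 0.29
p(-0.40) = -0.15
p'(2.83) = 0.01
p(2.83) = 0.07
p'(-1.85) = 49.18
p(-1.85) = -6.55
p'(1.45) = 0.03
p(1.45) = 0.05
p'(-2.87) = 0.35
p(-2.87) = 2.82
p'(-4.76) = -7.75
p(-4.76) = -3.68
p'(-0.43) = 0.31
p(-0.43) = -0.16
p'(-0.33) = 0.26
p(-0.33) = -0.13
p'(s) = (s - 1/2)*(-2*s - 3*sqrt(2) - 2)/(s^2 + 2*s + 3*sqrt(2)*s + 6*sqrt(2))^2 + 1/(s^2 + 2*s + 3*sqrt(2)*s + 6*sqrt(2)) = (s^2 + 2*s + 3*sqrt(2)*s - (2*s - 1)*(2*s + 2 + 3*sqrt(2))/2 + 6*sqrt(2))/(s^2 + 2*s + 3*sqrt(2)*s + 6*sqrt(2))^2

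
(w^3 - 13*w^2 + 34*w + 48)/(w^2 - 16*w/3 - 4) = 3*(w^2 - 7*w - 8)/(3*w + 2)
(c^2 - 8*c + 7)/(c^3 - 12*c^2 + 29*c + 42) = (c - 1)/(c^2 - 5*c - 6)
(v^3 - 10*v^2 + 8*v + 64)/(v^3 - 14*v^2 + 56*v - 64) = (v + 2)/(v - 2)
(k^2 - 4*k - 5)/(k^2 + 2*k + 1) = (k - 5)/(k + 1)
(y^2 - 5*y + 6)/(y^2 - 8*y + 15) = (y - 2)/(y - 5)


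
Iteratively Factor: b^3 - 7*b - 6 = (b + 2)*(b^2 - 2*b - 3) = (b - 3)*(b + 2)*(b + 1)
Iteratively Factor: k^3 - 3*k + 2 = (k + 2)*(k^2 - 2*k + 1) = (k - 1)*(k + 2)*(k - 1)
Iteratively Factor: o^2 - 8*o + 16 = (o - 4)*(o - 4)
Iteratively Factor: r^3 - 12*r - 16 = (r - 4)*(r^2 + 4*r + 4) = (r - 4)*(r + 2)*(r + 2)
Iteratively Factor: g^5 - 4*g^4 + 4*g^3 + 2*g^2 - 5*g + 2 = (g + 1)*(g^4 - 5*g^3 + 9*g^2 - 7*g + 2) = (g - 1)*(g + 1)*(g^3 - 4*g^2 + 5*g - 2) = (g - 1)^2*(g + 1)*(g^2 - 3*g + 2) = (g - 2)*(g - 1)^2*(g + 1)*(g - 1)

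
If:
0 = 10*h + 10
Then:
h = -1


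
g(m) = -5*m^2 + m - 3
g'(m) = 1 - 10*m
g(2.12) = -23.35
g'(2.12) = -20.20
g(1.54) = -13.32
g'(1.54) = -14.40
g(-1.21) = -11.53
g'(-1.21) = 13.10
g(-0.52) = -4.87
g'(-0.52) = 6.20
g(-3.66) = -73.64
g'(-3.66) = 37.60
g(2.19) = -24.79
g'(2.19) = -20.90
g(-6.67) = -232.11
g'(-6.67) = 67.70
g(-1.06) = -9.68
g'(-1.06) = 11.60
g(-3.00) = -51.00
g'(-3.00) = 31.00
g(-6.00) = -189.00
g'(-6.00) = 61.00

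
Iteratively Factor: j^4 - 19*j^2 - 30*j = (j)*(j^3 - 19*j - 30) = j*(j + 3)*(j^2 - 3*j - 10) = j*(j + 2)*(j + 3)*(j - 5)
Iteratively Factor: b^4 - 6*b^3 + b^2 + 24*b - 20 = (b + 2)*(b^3 - 8*b^2 + 17*b - 10) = (b - 2)*(b + 2)*(b^2 - 6*b + 5) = (b - 5)*(b - 2)*(b + 2)*(b - 1)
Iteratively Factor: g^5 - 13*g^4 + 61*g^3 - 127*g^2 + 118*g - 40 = (g - 2)*(g^4 - 11*g^3 + 39*g^2 - 49*g + 20) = (g - 2)*(g - 1)*(g^3 - 10*g^2 + 29*g - 20) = (g - 4)*(g - 2)*(g - 1)*(g^2 - 6*g + 5) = (g - 5)*(g - 4)*(g - 2)*(g - 1)*(g - 1)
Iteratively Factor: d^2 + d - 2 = (d + 2)*(d - 1)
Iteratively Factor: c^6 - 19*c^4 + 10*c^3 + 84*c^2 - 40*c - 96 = (c + 4)*(c^5 - 4*c^4 - 3*c^3 + 22*c^2 - 4*c - 24) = (c - 2)*(c + 4)*(c^4 - 2*c^3 - 7*c^2 + 8*c + 12) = (c - 2)^2*(c + 4)*(c^3 - 7*c - 6) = (c - 2)^2*(c + 1)*(c + 4)*(c^2 - c - 6) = (c - 2)^2*(c + 1)*(c + 2)*(c + 4)*(c - 3)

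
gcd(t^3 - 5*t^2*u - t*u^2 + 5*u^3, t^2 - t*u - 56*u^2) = 1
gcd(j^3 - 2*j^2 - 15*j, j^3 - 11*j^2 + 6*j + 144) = j + 3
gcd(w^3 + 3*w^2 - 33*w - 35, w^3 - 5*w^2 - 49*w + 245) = w^2 + 2*w - 35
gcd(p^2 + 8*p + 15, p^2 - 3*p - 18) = p + 3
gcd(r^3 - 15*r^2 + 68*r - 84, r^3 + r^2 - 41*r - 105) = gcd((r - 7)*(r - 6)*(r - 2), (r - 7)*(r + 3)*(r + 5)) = r - 7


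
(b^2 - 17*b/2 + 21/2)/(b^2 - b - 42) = (b - 3/2)/(b + 6)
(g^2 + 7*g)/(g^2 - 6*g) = (g + 7)/(g - 6)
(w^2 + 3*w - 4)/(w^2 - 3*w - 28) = (w - 1)/(w - 7)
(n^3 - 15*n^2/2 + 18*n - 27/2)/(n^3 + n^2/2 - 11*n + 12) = (n^2 - 6*n + 9)/(n^2 + 2*n - 8)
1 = 1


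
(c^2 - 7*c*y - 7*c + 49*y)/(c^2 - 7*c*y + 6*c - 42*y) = (c - 7)/(c + 6)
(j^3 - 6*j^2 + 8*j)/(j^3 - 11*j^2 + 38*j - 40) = j/(j - 5)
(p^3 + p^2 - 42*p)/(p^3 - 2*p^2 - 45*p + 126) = p/(p - 3)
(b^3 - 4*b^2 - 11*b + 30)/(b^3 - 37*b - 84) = (b^2 - 7*b + 10)/(b^2 - 3*b - 28)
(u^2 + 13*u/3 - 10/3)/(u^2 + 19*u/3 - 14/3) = (u + 5)/(u + 7)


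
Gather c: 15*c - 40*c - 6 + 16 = 10 - 25*c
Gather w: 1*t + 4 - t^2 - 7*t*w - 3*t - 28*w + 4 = -t^2 - 2*t + w*(-7*t - 28) + 8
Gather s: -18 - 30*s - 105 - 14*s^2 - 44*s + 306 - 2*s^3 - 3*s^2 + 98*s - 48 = -2*s^3 - 17*s^2 + 24*s + 135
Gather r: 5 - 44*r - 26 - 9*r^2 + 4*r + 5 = -9*r^2 - 40*r - 16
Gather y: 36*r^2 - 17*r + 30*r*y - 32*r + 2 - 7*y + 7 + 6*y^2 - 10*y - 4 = 36*r^2 - 49*r + 6*y^2 + y*(30*r - 17) + 5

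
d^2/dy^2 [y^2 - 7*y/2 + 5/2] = 2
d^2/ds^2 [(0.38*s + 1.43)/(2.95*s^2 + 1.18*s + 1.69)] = ((0.38*s + 1.43)*(5.9*s + 1.18)*(11.8*s + 2.36) - (6.726*s + 9.3338)*(2.95*s^2 + 1.18*s + 1.69))/(2.95*s^2 + 1.18*s + 1.69)^3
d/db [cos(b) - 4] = -sin(b)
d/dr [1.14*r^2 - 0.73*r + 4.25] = 2.28*r - 0.73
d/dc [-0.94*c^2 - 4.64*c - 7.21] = -1.88*c - 4.64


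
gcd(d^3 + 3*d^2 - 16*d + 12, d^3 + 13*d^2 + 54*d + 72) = d + 6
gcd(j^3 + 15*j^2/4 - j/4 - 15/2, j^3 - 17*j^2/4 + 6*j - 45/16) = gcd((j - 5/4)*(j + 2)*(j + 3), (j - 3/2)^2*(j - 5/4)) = j - 5/4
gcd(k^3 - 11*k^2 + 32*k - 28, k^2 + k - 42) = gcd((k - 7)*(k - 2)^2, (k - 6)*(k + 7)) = 1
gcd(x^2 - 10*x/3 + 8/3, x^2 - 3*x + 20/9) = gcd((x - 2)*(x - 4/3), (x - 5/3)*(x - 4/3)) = x - 4/3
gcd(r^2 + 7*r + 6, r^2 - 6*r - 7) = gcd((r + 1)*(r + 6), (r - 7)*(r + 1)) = r + 1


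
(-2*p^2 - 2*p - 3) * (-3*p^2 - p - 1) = 6*p^4 + 8*p^3 + 13*p^2 + 5*p + 3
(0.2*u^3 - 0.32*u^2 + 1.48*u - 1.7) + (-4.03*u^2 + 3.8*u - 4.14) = 0.2*u^3 - 4.35*u^2 + 5.28*u - 5.84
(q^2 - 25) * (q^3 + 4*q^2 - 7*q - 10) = q^5 + 4*q^4 - 32*q^3 - 110*q^2 + 175*q + 250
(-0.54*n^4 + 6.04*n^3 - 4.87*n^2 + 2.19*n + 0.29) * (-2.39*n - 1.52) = 1.2906*n^5 - 13.6148*n^4 + 2.4585*n^3 + 2.1683*n^2 - 4.0219*n - 0.4408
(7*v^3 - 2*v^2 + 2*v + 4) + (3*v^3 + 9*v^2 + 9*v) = 10*v^3 + 7*v^2 + 11*v + 4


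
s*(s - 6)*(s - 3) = s^3 - 9*s^2 + 18*s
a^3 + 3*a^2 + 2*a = a*(a + 1)*(a + 2)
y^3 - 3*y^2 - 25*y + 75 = (y - 5)*(y - 3)*(y + 5)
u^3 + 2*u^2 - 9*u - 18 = (u - 3)*(u + 2)*(u + 3)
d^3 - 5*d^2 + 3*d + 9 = (d - 3)^2*(d + 1)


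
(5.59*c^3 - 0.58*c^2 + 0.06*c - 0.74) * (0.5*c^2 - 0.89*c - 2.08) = 2.795*c^5 - 5.2651*c^4 - 11.081*c^3 + 0.783*c^2 + 0.5338*c + 1.5392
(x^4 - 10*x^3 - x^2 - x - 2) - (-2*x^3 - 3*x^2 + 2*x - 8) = x^4 - 8*x^3 + 2*x^2 - 3*x + 6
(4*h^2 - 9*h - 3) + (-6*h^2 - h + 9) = -2*h^2 - 10*h + 6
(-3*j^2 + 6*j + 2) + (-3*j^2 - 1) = -6*j^2 + 6*j + 1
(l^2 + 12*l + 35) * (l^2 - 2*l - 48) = l^4 + 10*l^3 - 37*l^2 - 646*l - 1680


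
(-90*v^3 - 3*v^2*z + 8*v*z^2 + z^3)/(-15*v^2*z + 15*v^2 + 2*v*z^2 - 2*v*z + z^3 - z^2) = (6*v + z)/(z - 1)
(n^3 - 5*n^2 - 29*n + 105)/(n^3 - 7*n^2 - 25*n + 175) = (n - 3)/(n - 5)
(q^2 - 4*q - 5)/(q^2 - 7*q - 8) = (q - 5)/(q - 8)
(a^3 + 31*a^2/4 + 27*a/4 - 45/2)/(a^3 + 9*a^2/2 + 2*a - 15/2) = (4*a^2 + 19*a - 30)/(2*(2*a^2 + 3*a - 5))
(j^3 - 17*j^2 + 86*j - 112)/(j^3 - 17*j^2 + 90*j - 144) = (j^2 - 9*j + 14)/(j^2 - 9*j + 18)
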